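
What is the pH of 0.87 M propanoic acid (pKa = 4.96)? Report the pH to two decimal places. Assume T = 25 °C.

CH3CH2COOH ⇌ CH3CH2COO- + H+
Ka = 10^(−4.96) = 1.10 × 10^-5
From the ICE table, Ka = [H+]²/(0.87 − [H+]) = 1.10 × 10^-5.
Since Ka ≪ C₀, [H+] ≈ √(Ka·C₀) = 3.09 × 10^-3 M.
pH = −log(3.09 × 10^-3) = 2.51

pH = 2.51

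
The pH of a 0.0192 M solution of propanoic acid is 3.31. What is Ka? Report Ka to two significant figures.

Ka = 1.3 × 10^-5

[H+] = 10^(-3.31) = 4.90 × 10^-4 M
At equilibrium [HA] = 0.0192 − 4.90 × 10^-4 = 1.87 × 10^-2 M
Ka = [H+][A-]/[HA] = (4.90 × 10^-4)² / 1.87 × 10^-2 = 1.3 × 10^-5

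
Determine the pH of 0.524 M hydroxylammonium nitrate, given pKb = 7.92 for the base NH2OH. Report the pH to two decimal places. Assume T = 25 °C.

pH = 3.18

NH3OH+ is the conjugate acid of the weak base NH2OH.
Kb = 10^(−7.92) = 1.20 × 10^-8
Ka = Kw/Kb = 1.0×10^-14 / 1.20 × 10^-8 = 8.33 × 10^-7
Let x = [H+] at equilibrium. Ka = x²/(0.524 − x).
Assume x ≪ 0.524: x ≈ √(8.33 × 10^-7 × 0.524) = 6.61 × 10^-4 M
pH = −log(6.61 × 10^-4) = 3.18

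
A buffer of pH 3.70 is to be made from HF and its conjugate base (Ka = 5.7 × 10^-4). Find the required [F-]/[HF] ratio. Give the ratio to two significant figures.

ratio = 2.9

pKa = -log(5.7 × 10^-4) = 3.244
pH = pKa + log(r) ⇒ log(r) = 3.70 − 3.244 = +0.456
r = [F-]/[HF] = 10^(+0.456) = 2.86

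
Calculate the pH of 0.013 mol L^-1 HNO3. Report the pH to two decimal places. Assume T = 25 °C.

pH = 1.89

HNO3 is a strong acid and dissociates completely, so [H+] = 0.013 M.
pH = -log(0.013) = 1.89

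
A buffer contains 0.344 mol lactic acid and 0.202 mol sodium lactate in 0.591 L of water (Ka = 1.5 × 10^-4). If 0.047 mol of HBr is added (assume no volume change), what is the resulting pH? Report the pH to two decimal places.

After neutralization: n(CH3CH(OH)COOH) = 0.391 mol, n(CH3CH(OH)COO-) = 0.155 mol.
pKa = −log(1.5 × 10^-4) = 3.824
Henderson–Hasselbalch with mole ratio 0.155/0.391: pH = 3.824 + (-0.402)

pH = 3.42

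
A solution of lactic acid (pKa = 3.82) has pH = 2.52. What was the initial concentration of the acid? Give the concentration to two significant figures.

C₀ = 6.3 × 10^-2 M

[H+] = 10^(-2.52) = 3.02 × 10^-3 M = x
Ka = 10^(−3.82) = 1.51 × 10^-4
Ka = x²/(C₀ − x) ⇒ C₀ = x + x²/Ka
C₀ = 3.02 × 10^-3 + (3.02 × 10^-3)²/(1.51 × 10^-4) = 6.34 × 10^-2 M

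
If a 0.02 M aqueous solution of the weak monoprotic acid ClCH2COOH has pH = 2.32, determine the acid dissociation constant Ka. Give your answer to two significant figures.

Ka = 1.5 × 10^-3

[H+] = 10^(-2.32) = 4.79 × 10^-3 M
At equilibrium [HA] = 0.02 − 4.79 × 10^-3 = 1.52 × 10^-2 M
Ka = [H+][A-]/[HA] = (4.79 × 10^-3)² / 1.52 × 10^-2 = 1.5 × 10^-3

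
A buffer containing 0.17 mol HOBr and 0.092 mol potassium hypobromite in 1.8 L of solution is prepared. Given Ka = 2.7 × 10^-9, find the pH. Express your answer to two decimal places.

pKa = −log(2.7 × 10^-9) = 8.569
Henderson–Hasselbalch: pH = pKa + log([OBr-]/[HOBr]) = 8.569 + log(0.092/0.17)
pH = 8.569 + (-0.267) = 8.30

pH = 8.30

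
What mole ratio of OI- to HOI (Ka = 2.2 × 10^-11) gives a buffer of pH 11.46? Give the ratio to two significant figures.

ratio = 6.3

pKa = -log(2.2 × 10^-11) = 10.658
pH = pKa + log(r) ⇒ log(r) = 11.46 − 10.658 = +0.802
r = [OI-]/[HOI] = 10^(+0.802) = 6.34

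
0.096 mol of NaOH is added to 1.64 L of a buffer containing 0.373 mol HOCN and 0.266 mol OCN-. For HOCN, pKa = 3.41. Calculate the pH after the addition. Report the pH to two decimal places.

OH- converts HOCN to OCN-: HOCN → 0.277 mol, OCN- → 0.362 mol.
pH = pKa + log([A⁻]/[HA]) = 3.41 + log(0.362/0.277) = 3.41 +0.116

pH = 3.53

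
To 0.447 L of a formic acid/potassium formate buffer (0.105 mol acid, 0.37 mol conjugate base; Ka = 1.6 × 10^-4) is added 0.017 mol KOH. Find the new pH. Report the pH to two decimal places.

pH = 4.44

OH- converts HCOOH to HCOO-: HCOOH → 0.088 mol, HCOO- → 0.387 mol.
pKa = −log(1.6 × 10^-4) = 3.796
pH = pKa + log([A⁻]/[HA]) = 3.796 + log(0.387/0.088) = 3.796 +0.643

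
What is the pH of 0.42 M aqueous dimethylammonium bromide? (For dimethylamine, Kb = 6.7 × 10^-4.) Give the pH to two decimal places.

pH = 5.60

(CH3)2NH2+ is the conjugate acid of the weak base (CH3)2NH.
Ka = Kw/Kb = 1.0×10^-14 / 6.7 × 10^-4 = 1.49 × 10^-11
Ka = [H+]²/(0.42 − [H+]) = 1.49 × 10^-11
Assume [H+] ≪ 0.42: [H+] ≈ √(1.49 × 10^-11 × 0.42) = 2.50 × 10^-6 M
([H+]/C₀ = 0.0006% < 5%, so the approximation holds.)
pH = −log[H+] = −log(2.50 × 10^-6) = 5.60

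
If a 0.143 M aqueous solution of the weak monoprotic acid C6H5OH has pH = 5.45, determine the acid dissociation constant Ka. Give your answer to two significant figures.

Ka = 8.8 × 10^-11

[H+] = 10^(-5.45) = 3.55 × 10^-6 M
At equilibrium [HA] = 0.143 − 3.55 × 10^-6 = 1.43 × 10^-1 M
Ka = [H+][A-]/[HA] = (3.55 × 10^-6)² / 1.43 × 10^-1 = 8.8 × 10^-11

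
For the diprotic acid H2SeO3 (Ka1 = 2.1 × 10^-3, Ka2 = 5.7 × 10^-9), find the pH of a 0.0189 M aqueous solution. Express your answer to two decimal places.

Ka1 ≫ Ka2, so treat the first dissociation as the only significant source of H+.
Ka1 = x²/(0.0189 − x) = 2.1 × 10^-3
Solving the quadratic: x = (−Ka1 + √(Ka1² + 4·Ka1·C₀))/2 = 5.34 × 10^-3 M
pH = −log(5.34 × 10^-3) = 2.27

pH = 2.27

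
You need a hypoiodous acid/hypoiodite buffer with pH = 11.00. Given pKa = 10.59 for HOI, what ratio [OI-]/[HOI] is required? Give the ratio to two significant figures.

ratio = 2.6

pH = pKa + log(r) ⇒ log(r) = 11.00 − 10.59 = +0.41
r = [OI-]/[HOI] = 10^(+0.41) = 2.57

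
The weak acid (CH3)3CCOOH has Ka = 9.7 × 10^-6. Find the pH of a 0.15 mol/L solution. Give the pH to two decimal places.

pH = 2.92

(CH3)3CCOOH ⇌ (CH3)3CCOO- + H+
Ka = [H+]²/(0.15 − [H+]) = 9.7 × 10^-6
Assume [H+] ≪ 0.15: [H+] ≈ √(9.7 × 10^-6 × 0.15) = 1.21 × 10^-3 M
pH = −log(1.21 × 10^-3) = 2.92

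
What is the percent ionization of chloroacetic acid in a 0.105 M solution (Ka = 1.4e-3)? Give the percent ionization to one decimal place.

ClCH2COOH ⇌ ClCH2COO- + H+; let x = [H+] at equilibrium.
Solve x² + 0.0014x − 0.000147 = 0 → x = 1.14 × 10^-2 M
Fraction ionized = 1.14 × 10^-2 / 0.105 = 0.1086 → 10.9%

10.9%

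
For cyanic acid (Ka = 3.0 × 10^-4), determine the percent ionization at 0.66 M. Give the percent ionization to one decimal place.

2.1%

HOCN ⇌ OCN- + H+; let x = [H+] at equilibrium.
x ≈ √(Ka·C₀) = √(3.0 × 10^-4 × 0.66) = 1.41 × 10^-2 M
Fraction ionized = 1.41 × 10^-2 / 0.66 = 0.0214 → 2.1%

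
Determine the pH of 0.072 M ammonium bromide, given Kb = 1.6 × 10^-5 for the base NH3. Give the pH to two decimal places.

NH4+ is the conjugate acid of the weak base NH3.
Ka = Kw/Kb = 1.0×10^-14 / 1.6 × 10^-5 = 6.25 × 10^-10
Ka = x²/(0.072 − x) = 6.25 × 10^-10
Assume x ≪ 0.072: x ≈ √(6.25 × 10^-10 × 0.072) = 6.71 × 10^-6 M
pH = −log[H+] = −log(6.71 × 10^-6) = 5.17

pH = 5.17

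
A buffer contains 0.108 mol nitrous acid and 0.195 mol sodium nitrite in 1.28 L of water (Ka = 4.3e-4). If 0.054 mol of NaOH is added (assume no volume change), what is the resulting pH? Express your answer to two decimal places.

pH = 4.03

OH- converts HNO2 to NO2-: HNO2 → 0.054 mol, NO2- → 0.249 mol.
pKa = −log(4.3 × 10^-4) = 3.367
pH = pKa + log(n_NO2-/n_HNO2) = 3.367 + log(0.249/0.054) = 3.367 + (+0.664)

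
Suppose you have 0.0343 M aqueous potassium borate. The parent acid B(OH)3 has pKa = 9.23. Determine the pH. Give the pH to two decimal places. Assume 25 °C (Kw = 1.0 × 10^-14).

pH = 10.88

B(OH)4- is the conjugate base of the weak acid B(OH)3.
Ka = 10^(−9.23) = 5.89 × 10^-10
Kb = Kw/Ka = 1.0×10^-14 / 5.89 × 10^-10 = 1.70 × 10^-5
From the ICE table, Kb = x²/(0.0343 − x) = 1.70 × 10^-5.
Since Kb ≪ C₀, x ≈ √(Kb·C₀) = 7.64 × 10^-4 M.
Check: 2.2% ionized — well under 5%, approximation valid.
pOH = 3.12, so pH = 14.00 − pOH = 10.88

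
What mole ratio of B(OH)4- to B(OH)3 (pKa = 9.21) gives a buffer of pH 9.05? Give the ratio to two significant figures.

pH = pKa + log(r) ⇒ log(r) = 9.05 − 9.21 = -0.16
r = [B(OH)4-]/[B(OH)3] = 10^(-0.16) = 0.692

ratio = 0.69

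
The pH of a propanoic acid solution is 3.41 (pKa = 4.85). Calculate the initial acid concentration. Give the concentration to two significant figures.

C₀ = 1.1 × 10^-2 M

[H+] = 10^(-3.41) = 3.89 × 10^-4 M = x
Ka = 10^(−4.85) = 1.41 × 10^-5
Ka = x²/(C₀ − x) ⇒ C₀ = x + x²/Ka
C₀ = 3.89 × 10^-4 + (3.89 × 10^-4)²/(1.41 × 10^-5) = 1.11 × 10^-2 M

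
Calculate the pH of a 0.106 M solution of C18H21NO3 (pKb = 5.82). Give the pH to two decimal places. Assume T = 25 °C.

pH = 10.60

C18H21NO3 + H2O ⇌ C18H22NO3+ + OH-
Kb = 10^(−5.82) = 1.51 × 10^-6
Kb = x²/(0.106 − x) = 1.51 × 10^-6
Assume x ≪ 0.106: x ≈ √(1.51 × 10^-6 × 0.106) = 4.00 × 10^-4 M
Check: 0.38% ionized — well under 5%, approximation valid.
pOH = 3.40, so pH = 14.00 − pOH = 10.60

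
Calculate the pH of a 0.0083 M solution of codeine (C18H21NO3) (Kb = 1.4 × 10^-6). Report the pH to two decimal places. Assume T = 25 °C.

C18H21NO3 + H2O ⇌ C18H22NO3+ + OH-
From the ICE table, Kb = x²/(0.0083 − x) = 1.4 × 10^-6.
Assume x ≪ 0.0083: x ≈ √(1.4 × 10^-6 × 0.0083) = 1.08 × 10^-4 M
Check: 1.3% ionized — well under 5%, approximation valid.
pOH = 3.97, so pH = 14.00 − pOH = 10.03

pH = 10.03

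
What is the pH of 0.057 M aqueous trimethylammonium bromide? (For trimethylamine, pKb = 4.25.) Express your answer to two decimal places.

pH = 5.50

(CH3)3NH+ is the conjugate acid of the weak base (CH3)3N.
Kb = 10^(−4.25) = 5.62 × 10^-5
Ka = Kw/Kb = 1.0×10^-14 / 5.62 × 10^-5 = 1.78 × 10^-10
Let x = [H+] at equilibrium. Ka = x²/(0.057 − x).
Neglecting x in the denominator: x = √(1.78 × 10^-10 × 0.057) = 3.19 × 10^-6 M
pH = −log[H+] = −log(3.19 × 10^-6) = 5.50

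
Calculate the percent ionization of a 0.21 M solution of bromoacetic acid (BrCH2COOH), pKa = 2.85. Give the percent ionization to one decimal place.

BrCH2COOH ⇌ BrCH2COO- + H+; let x = [H+] at equilibrium.
Ka = 10^(−2.85) = 1.41 × 10^-3
Ka = x²/(C₀ − x); solving the quadratic gives x = 1.65 × 10^-2 M.
% ionization = x/C₀ × 100% = 1.65 × 10^-2/0.21 × 100% = 7.9%

7.9%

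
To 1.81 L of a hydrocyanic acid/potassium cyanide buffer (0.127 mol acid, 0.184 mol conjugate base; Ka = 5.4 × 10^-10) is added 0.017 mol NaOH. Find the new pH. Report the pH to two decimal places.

After neutralization: n(HCN) = 0.11 mol, n(CN-) = 0.201 mol.
pKa = −log(5.4 × 10^-10) = 9.268
pH = pKa + log([A⁻]/[HA]) = 9.268 + log(0.201/0.11) = 9.268 +0.262

pH = 9.53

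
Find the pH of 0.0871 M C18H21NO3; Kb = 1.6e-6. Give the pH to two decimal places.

C18H21NO3 + H2O ⇌ C18H22NO3+ + OH-
Kb = [OH-]²/(0.0871 − [OH-]) = 1.6 × 10^-6
Neglecting [OH-] in the denominator: [OH-] = √(1.6 × 10^-6 × 0.0871) = 3.73 × 10^-4 M
Check: 0.43% ionized — well under 5%, approximation valid.
pOH = 3.43, so pH = 14.00 − pOH = 10.57

pH = 10.57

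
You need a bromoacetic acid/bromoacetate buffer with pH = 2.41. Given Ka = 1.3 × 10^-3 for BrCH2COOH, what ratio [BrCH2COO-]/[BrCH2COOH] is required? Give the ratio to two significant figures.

ratio = 0.33

pKa = -log(1.3 × 10^-3) = 2.886
pH = pKa + log(r) ⇒ log(r) = 2.41 − 2.886 = -0.476
r = [BrCH2COO-]/[BrCH2COOH] = 10^(-0.476) = 0.334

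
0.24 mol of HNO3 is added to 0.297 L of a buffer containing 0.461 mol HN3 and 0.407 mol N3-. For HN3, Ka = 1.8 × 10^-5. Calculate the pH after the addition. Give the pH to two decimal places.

Added H+ converts N3- to HN3: HN3 → 0.701 mol, N3- → 0.167 mol.
pKa = −log(1.8 × 10^-5) = 4.745
Henderson–Hasselbalch with mole ratio 0.167/0.701: pH = 4.745 + (-0.623)

pH = 4.12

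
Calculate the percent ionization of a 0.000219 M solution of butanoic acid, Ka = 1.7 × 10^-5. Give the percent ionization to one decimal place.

CH3(CH2)2COOH ⇌ CH3(CH2)2COO- + H+; let x = [H+] at equilibrium.
Solve x² + 1.7e-05x − 3.72e-09 = 0 → x = 5.31 × 10^-5 M
Fraction ionized = 5.31 × 10^-5 / 0.000219 = 0.2425 → 24.2%

24.2%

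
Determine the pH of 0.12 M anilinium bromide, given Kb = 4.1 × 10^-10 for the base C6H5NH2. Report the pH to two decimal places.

pH = 2.77

C6H5NH3+ is the conjugate acid of the weak base C6H5NH2.
Ka = Kw/Kb = 1.0×10^-14 / 4.1 × 10^-10 = 2.44 × 10^-5
From the ICE table, Ka = [H+]²/(0.12 − [H+]) = 2.44 × 10^-5.
Since Ka ≪ C₀, [H+] ≈ √(Ka·C₀) = 1.71 × 10^-3 M.
Check: 1.4% ionized — well under 5%, approximation valid.
pH = −log[H+] = −log(1.71 × 10^-3) = 2.77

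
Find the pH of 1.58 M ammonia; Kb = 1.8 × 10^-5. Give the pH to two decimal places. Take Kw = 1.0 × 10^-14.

NH3 + H2O ⇌ NH4+ + OH-
Kb = [OH-]²/(1.58 − [OH-]) = 1.8 × 10^-5
Since Kb ≪ C₀, [OH-] ≈ √(Kb·C₀) = 5.33 × 10^-3 M.
Check: 0.34% ionized — well under 5%, approximation valid.
pOH = −log(5.33 × 10^-3) = 2.27; pH = 14.00 − 2.27 = 11.73

pH = 11.73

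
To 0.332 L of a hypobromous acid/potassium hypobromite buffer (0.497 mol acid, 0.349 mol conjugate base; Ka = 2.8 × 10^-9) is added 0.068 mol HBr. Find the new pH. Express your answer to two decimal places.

After neutralization: n(HOBr) = 0.565 mol, n(OBr-) = 0.281 mol.
pKa = −log(2.8 × 10^-9) = 8.553
Henderson–Hasselbalch with mole ratio 0.281/0.565: pH = 8.553 + (-0.303)

pH = 8.25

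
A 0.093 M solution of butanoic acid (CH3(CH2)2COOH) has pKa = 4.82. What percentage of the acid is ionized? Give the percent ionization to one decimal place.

1.3%

CH3(CH2)2COOH ⇌ CH3(CH2)2COO- + H+; let x = [H+] at equilibrium.
Ka = 10^(−4.82) = 1.51 × 10^-5
x ≈ √(Ka·C₀) = √(1.51 × 10^-5 × 0.093) = 1.19 × 10^-3 M
% ionization = x/C₀ × 100% = 1.19 × 10^-3/0.093 × 100% = 1.3%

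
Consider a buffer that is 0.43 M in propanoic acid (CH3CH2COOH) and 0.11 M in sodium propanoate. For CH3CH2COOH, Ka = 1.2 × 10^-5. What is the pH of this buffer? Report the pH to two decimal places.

pH = 4.33

pKa = −log(1.2 × 10^-5) = 4.921
Henderson–Hasselbalch: pH = pKa + log([CH3CH2COO-]/[CH3CH2COOH]) = 4.921 + log(0.11/0.43)
pH = 4.921 + (-0.592) = 4.33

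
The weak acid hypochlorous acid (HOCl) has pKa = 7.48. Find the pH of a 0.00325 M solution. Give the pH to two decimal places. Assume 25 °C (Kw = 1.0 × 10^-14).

pH = 4.98

HOCl ⇌ OCl- + H+
Ka = 10^(−7.48) = 3.31 × 10^-8
Ka = [H+]²/(0.00325 − [H+]) = 3.31 × 10^-8
Assume [H+] ≪ 0.00325: [H+] ≈ √(3.31 × 10^-8 × 0.00325) = 1.04 × 10^-5 M
pH = −log(1.04 × 10^-5) = 4.98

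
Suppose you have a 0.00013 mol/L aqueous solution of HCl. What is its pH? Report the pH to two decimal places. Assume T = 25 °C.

HCl is a strong acid and dissociates completely, so [H+] = 0.00013 M.
pH = -log(0.00013) = 3.89

pH = 3.89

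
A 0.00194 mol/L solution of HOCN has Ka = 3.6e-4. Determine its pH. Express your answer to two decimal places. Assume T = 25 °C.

HOCN ⇌ OCN- + H+
Let x = [H+] at equilibrium. Ka = x²/(0.00194 − x).
Here C₀/Ka ≈ 5.39, so the small-x approximation fails. Use the quadratic:
x = (−Ka + √(Ka² + 4·Ka·C₀))/2 = 6.75 × 10^-4 M
pH = −log[H+] = −log(6.75 × 10^-4) = 3.17

pH = 3.17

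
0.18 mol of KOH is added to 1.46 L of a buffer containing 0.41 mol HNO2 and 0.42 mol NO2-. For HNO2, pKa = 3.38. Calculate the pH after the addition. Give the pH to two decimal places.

pH = 3.80

OH- converts HNO2 to NO2-: HNO2 → 0.23 mol, NO2- → 0.6 mol.
Henderson–Hasselbalch with mole ratio 0.6/0.23: pH = 3.38 + (+0.416)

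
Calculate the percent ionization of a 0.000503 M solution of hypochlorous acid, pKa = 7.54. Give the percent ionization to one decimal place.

HOCl ⇌ OCl- + H+; let x = [H+] at equilibrium.
Ka = 10^(−7.54) = 2.88 × 10^-8
x ≈ √(Ka·C₀) = √(2.88 × 10^-8 × 0.000503) = 3.81 × 10^-6 M
Fraction ionized = 3.81 × 10^-6 / 0.000503 = 0.0076 → 0.8%

0.8%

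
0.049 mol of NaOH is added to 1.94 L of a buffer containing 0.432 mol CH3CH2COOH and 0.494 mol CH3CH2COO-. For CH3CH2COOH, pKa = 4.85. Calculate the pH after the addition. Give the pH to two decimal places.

After neutralization: n(CH3CH2COOH) = 0.383 mol, n(CH3CH2COO-) = 0.543 mol.
Henderson–Hasselbalch with mole ratio 0.543/0.383: pH = 4.85 + (+0.152)

pH = 5.00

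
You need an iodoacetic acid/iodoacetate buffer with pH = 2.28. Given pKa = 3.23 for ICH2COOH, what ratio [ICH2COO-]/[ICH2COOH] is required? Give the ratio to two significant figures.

ratio = 0.11

pH = pKa + log(r) ⇒ log(r) = 2.28 − 3.23 = -0.95
r = [ICH2COO-]/[ICH2COOH] = 10^(-0.95) = 0.112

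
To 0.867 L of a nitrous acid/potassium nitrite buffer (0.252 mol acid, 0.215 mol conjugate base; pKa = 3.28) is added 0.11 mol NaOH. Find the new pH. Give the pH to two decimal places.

After neutralization: n(HNO2) = 0.142 mol, n(NO2-) = 0.325 mol.
pH = pKa + log([A⁻]/[HA]) = 3.28 + log(0.325/0.142) = 3.28 +0.360

pH = 3.64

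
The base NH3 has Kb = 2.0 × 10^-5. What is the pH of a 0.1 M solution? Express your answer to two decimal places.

NH3 + H2O ⇌ NH4+ + OH-
From the ICE table, Kb = x²/(0.1 − x) = 2.0 × 10^-5.
Neglecting x in the denominator: x = √(2.0 × 10^-5 × 0.1) = 1.41 × 10^-3 M
pOH = 2.85, so pH = 14.00 − pOH = 11.15

pH = 11.15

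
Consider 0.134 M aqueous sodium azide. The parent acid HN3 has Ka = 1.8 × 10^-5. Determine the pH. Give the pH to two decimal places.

pH = 8.94

N3- is the conjugate base of the weak acid HN3.
Kb = Kw/Ka = 1.0×10^-14 / 1.8 × 10^-5 = 5.56 × 10^-10
Kb = x²/(0.134 − x) = 5.56 × 10^-10
Assume x ≪ 0.134: x ≈ √(5.56 × 10^-10 × 0.134) = 8.63 × 10^-6 M
Check: 0.0064% ionized — well under 5%, approximation valid.
pOH = 5.06, so pH = 14.00 − pOH = 8.94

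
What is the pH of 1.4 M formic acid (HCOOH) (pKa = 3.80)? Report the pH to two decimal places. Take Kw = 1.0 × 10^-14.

HCOOH ⇌ HCOO- + H+
Ka = 10^(−3.80) = 1.58 × 10^-4
Ka = [H+]²/(1.4 − [H+]) = 1.58 × 10^-4
Since Ka ≪ C₀, [H+] ≈ √(Ka·C₀) = 1.49 × 10^-2 M.
Check: 1.1% ionized — well under 5%, approximation valid.
pH = −log(1.49 × 10^-2) = 1.83

pH = 1.83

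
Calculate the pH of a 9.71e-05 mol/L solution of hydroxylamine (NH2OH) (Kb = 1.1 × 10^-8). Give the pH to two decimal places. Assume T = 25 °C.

NH2OH + H2O ⇌ NH3OH+ + OH-
From the ICE table, Kb = x²/(9.71e-05 − x) = 1.1 × 10^-8.
Assume x ≪ 9.71e-05: x ≈ √(1.1 × 10^-8 × 9.71e-05) = 1.03 × 10^-6 M
(x/C₀ = 1.1% < 5%, so the approximation holds.)
pOH = −log(1.03 × 10^-6) = 5.99; pH = 14.00 − 5.99 = 8.01

pH = 8.01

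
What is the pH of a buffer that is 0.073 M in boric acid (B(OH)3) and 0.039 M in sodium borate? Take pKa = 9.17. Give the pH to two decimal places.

pH = 8.90

Using pH = pKa + log([base]/[acid]) with [base]/[acid] = 0.039/0.073:
pH = 9.17 + (-0.272) = 8.90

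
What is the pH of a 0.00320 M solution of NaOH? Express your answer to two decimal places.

NaOH is a strong base; [OH-] = 0.0032 M.
pOH = -log(0.0032) = 2.49
pH = 14.00 - 2.49 = 11.51

pH = 11.51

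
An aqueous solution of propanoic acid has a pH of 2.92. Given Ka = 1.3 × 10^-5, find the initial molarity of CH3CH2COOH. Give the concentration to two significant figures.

C₀ = 1.1 × 10^-1 M

[H+] = 10^(-2.92) = 1.20 × 10^-3 M = x
Ka = x²/(C₀ − x) ⇒ C₀ = x + x²/Ka
C₀ = 1.20 × 10^-3 + (1.20 × 10^-3)²/(1.3 × 10^-5) = 1.12 × 10^-1 M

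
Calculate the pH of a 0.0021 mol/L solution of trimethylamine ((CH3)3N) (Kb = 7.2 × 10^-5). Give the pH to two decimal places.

(CH3)3N + H2O ⇌ (CH3)3NH+ + OH-
From the ICE table, Kb = x²/(0.0021 − x) = 7.2 × 10^-5.
The 5% rule fails; solving x² + Kb·x − Kb·C₀ = 0 exactly:
x = (−Kb + √(Kb² + 4·Kb·C₀))/2 = 3.55 × 10^-4 M
pOH = 3.45, so pH = 14.00 − pOH = 10.55

pH = 10.55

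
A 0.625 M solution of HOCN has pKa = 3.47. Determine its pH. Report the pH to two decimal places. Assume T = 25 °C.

HOCN ⇌ OCN- + H+
Ka = 10^(−3.47) = 3.39 × 10^-4
From the ICE table, Ka = x²/(0.625 − x) = 3.39 × 10^-4.
Neglecting x in the denominator: x = √(3.39 × 10^-4 × 0.625) = 1.46 × 10^-2 M
Check: 2.3% ionized — well under 5%, approximation valid.
pH = −log(1.46 × 10^-2) = 1.84

pH = 1.84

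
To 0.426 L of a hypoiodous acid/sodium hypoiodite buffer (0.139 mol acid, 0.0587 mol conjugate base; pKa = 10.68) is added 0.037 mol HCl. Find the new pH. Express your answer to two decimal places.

pH = 9.77

After neutralization: n(HOI) = 0.176 mol, n(OI-) = 0.0217 mol.
pH = pKa + log(n_OI-/n_HOI) = 10.68 + log(0.0217/0.176) = 10.68 + (-0.909)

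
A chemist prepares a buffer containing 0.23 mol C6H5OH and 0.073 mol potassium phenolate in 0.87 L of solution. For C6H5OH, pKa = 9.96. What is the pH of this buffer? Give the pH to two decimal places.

Henderson–Hasselbalch: pH = pKa + log([C6H5O-]/[C6H5OH]) = 9.96 + log(0.073/0.23)
pH = 9.96 + (-0.498) = 9.46

pH = 9.46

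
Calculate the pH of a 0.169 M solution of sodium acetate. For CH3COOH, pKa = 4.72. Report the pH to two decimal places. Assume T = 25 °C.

pH = 8.97

CH3COO- is the conjugate base of the weak acid CH3COOH.
Ka = 10^(−4.72) = 1.91 × 10^-5
Kb = Kw/Ka = 1.0×10^-14 / 1.91 × 10^-5 = 5.24 × 10^-10
Kb = x²/(0.169 − x) = 5.24 × 10^-10
Since Kb ≪ C₀, x ≈ √(Kb·C₀) = 9.41 × 10^-6 M.
(x/C₀ = 0.0056% < 5%, so the approximation holds.)
pOH = −log(9.41 × 10^-6) = 5.03; pH = 14.00 − 5.03 = 8.97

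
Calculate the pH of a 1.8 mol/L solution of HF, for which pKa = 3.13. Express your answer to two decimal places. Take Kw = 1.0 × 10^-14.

HF ⇌ F- + H+
Ka = 10^(−3.13) = 7.41 × 10^-4
Ka = [H+]²/(1.8 − [H+]) = 7.41 × 10^-4
Neglecting [H+] in the denominator: [H+] = √(7.41 × 10^-4 × 1.8) = 3.65 × 10^-2 M
([H+]/C₀ = 2% < 5%, so the approximation holds.)
pH = −log(3.65 × 10^-2) = 1.44

pH = 1.44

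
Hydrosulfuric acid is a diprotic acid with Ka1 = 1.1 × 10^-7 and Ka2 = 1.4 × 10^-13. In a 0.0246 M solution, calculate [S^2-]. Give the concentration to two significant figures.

First ionization gives [H+] ≈ [HS-] = 5.20 × 10^-5 M.
Second step: Ka2 = [H+][S^2-]/[HS-] ≈ [S^2-] (since [H+] ≈ [HS-]).
So [S^2-] ≈ Ka2.

1.4 × 10^-13 M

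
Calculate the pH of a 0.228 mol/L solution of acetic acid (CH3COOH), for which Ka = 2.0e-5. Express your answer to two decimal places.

pH = 2.67

CH3COOH ⇌ CH3COO- + H+
Ka = [H+]²/(0.228 − [H+]) = 2.0 × 10^-5
Since Ka ≪ C₀, [H+] ≈ √(Ka·C₀) = 2.14 × 10^-3 M.
pH = −log[H+] = −log(2.14 × 10^-3) = 2.67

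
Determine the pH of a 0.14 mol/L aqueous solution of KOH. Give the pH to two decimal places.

KOH is a strong base; [OH-] = 0.14 M.
pOH = -log(0.14) = 0.85
pH = 14.00 - 0.85 = 13.15

pH = 13.15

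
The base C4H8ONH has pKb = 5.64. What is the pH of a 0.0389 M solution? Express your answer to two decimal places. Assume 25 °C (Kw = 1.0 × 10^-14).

pH = 10.47

C4H8ONH + H2O ⇌ C4H8ONH2+ + OH-
Kb = 10^(−5.64) = 2.29 × 10^-6
From the ICE table, Kb = x²/(0.0389 − x) = 2.29 × 10^-6.
Neglecting x in the denominator: x = √(2.29 × 10^-6 × 0.0389) = 2.98 × 10^-4 M
Check: 0.77% ionized — well under 5%, approximation valid.
pOH = −log(2.98 × 10^-4) = 3.53; pH = 14.00 − 3.53 = 10.47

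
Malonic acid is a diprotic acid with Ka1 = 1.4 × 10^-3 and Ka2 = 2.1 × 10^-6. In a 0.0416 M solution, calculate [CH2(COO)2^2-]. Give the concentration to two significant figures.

2.1 × 10^-6 M

First ionization gives [H+] ≈ [CH2(COOH)COO-] = 6.96 × 10^-3 M.
Second step: Ka2 = [H+][CH2(COO)2^2-]/[CH2(COOH)COO-] ≈ [CH2(COO)2^2-] (since [H+] ≈ [CH2(COOH)COO-]).
So [CH2(COO)2^2-] ≈ Ka2.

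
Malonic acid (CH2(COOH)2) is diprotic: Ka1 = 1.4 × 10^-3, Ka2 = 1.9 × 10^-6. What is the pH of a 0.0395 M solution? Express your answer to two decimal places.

Ka1 ≫ Ka2, so treat the first dissociation as the only significant source of H+.
Ka1 = x²/(0.0395 − x) = 1.4 × 10^-3
Solving the quadratic: x = (−Ka1 + √(Ka1² + 4·Ka1·C₀))/2 = 6.77 × 10^-3 M
pH = −log(6.77 × 10^-3) = 2.17

pH = 2.17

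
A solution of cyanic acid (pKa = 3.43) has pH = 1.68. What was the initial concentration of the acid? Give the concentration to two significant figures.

[H+] = 10^(-1.68) = 2.09 × 10^-2 M = x
Ka = 10^(−3.43) = 3.72 × 10^-4
Ka = x²/(C₀ − x) ⇒ C₀ = x + x²/Ka
C₀ = 2.09 × 10^-2 + (2.09 × 10^-2)²/(3.72 × 10^-4) = 1.20 M

C₀ = 1.2 M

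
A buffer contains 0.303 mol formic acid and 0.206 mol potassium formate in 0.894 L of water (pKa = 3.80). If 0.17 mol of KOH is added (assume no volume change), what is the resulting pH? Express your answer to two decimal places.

pH = 4.25

OH- converts HCOOH to HCOO-: HCOOH → 0.133 mol, HCOO- → 0.376 mol.
Henderson–Hasselbalch with mole ratio 0.376/0.133: pH = 3.80 + (+0.451)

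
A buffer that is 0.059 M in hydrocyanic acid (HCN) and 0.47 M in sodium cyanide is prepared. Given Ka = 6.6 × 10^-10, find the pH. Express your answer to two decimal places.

pH = 10.08

pKa = −log(6.6 × 10^-10) = 9.180
Using pH = pKa + log([base]/[acid]) with [base]/[acid] = 0.47/0.059:
pH = 9.180 + (+0.901) = 10.08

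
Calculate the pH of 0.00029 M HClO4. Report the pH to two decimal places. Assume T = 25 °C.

pH = 3.54

HClO4 is a strong acid and dissociates completely, so [H+] = 0.00029 M.
pH = -log(0.00029) = 3.54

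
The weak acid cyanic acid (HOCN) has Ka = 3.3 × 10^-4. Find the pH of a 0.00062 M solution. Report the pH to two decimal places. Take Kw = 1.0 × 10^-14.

pH = 3.50

HOCN ⇌ OCN- + H+
From the ICE table, Ka = [H+]²/(0.00062 − [H+]) = 3.3 × 10^-4.
Here C₀/Ka ≈ 1.88, so the small-[H+] approximation fails. Use the quadratic:
[H+] = (−Ka + √(Ka² + 4·Ka·C₀))/2 = 3.16 × 10^-4 M
pH = −log(3.16 × 10^-4) = 3.50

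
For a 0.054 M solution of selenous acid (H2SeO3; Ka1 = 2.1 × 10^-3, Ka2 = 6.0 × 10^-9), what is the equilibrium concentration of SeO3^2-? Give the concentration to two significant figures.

First ionization gives [H+] ≈ [HSeO3-] = 9.65 × 10^-3 M.
Second step: Ka2 = [H+][SeO3^2-]/[HSeO3-] ≈ [SeO3^2-] (since [H+] ≈ [HSeO3-]).
So [SeO3^2-] ≈ Ka2.

6.0 × 10^-9 M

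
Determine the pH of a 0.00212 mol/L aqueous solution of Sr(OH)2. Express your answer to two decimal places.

pH = 11.63

Sr(OH)2 is a strong base (each formula unit releases 2 OH-); [OH-] = 0.00424 M.
pOH = -log(0.00424) = 2.37
pH = 14.00 - 2.37 = 11.63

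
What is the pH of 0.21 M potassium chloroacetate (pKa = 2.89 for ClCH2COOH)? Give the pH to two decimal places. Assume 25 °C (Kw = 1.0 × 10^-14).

ClCH2COO- is the conjugate base of the weak acid ClCH2COOH.
Ka = 10^(−2.89) = 1.29 × 10^-3
Kb = Kw/Ka = 1.0×10^-14 / 1.29 × 10^-3 = 7.75 × 10^-12
Kb = x²/(0.21 − x) = 7.75 × 10^-12
Since Kb ≪ C₀, x ≈ √(Kb·C₀) = 1.28 × 10^-6 M.
(x/C₀ = 0.00061% < 5%, so the approximation holds.)
pOH = 5.89, so pH = 14.00 − pOH = 8.11

pH = 8.11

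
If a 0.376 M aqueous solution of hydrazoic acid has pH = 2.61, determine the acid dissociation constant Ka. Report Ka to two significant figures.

Ka = 1.6 × 10^-5

[H+] = 10^(-2.61) = 2.45 × 10^-3 M
At equilibrium [HA] = 0.376 − 2.45 × 10^-3 = 3.74 × 10^-1 M
Ka = [H+][A-]/[HA] = (2.45 × 10^-3)² / 3.74 × 10^-1 = 1.6 × 10^-5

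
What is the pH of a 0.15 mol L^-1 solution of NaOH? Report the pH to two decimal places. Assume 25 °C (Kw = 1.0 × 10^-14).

NaOH is a strong base; [OH-] = 0.15 M.
pOH = -log(0.15) = 0.82
pH = 14.00 - 0.82 = 13.18

pH = 13.18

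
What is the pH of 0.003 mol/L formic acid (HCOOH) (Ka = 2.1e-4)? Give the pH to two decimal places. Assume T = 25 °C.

HCOOH ⇌ HCOO- + H+
From the ICE table, Ka = [H+]²/(0.003 − [H+]) = 2.1 × 10^-4.
The 5% rule fails; solving [H+]² + Ka·[H+] − Ka·C₀ = 0 exactly:
[H+] = (−Ka + √(Ka² + 4·Ka·C₀))/2 = 6.96 × 10^-4 M
pH = −log(6.96 × 10^-4) = 3.16

pH = 3.16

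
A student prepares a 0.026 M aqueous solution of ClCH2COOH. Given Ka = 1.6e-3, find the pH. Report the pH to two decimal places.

pH = 2.24

ClCH2COOH ⇌ ClCH2COO- + H+
From the ICE table, Ka = [H+]²/(0.026 − [H+]) = 1.6 × 10^-3.
The 5% rule fails; solving [H+]² + Ka·[H+] − Ka·C₀ = 0 exactly:
[H+] = (−Ka + √(Ka² + 4·Ka·C₀))/2 = 5.70 × 10^-3 M
pH = −log(5.70 × 10^-3) = 2.24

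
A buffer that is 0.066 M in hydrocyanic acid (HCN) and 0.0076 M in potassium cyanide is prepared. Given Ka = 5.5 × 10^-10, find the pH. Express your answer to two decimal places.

pH = 8.32

pKa = −log(5.5 × 10^-10) = 9.260
pH = pKa + log([A⁻]/[HA]) = 9.260 + log(0.0076/0.066)
pH = 9.260 + (-0.939) = 8.32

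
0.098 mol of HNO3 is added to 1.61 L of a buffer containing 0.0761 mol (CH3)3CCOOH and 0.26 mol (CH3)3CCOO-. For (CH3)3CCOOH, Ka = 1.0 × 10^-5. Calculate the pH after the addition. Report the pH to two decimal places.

pH = 4.97

After neutralization: n((CH3)3CCOOH) = 0.174 mol, n((CH3)3CCOO-) = 0.162 mol.
pKa = −log(1.0 × 10^-5) = 5.000
pH = pKa + log(n_(CH3)3CCOO-/n_(CH3)3CCOOH) = 5.000 + log(0.162/0.174) = 5.000 + (-0.031)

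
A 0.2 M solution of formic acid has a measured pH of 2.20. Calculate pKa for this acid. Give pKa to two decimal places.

[H+] = 10^(-2.20) = 6.31 × 10^-3 M
At equilibrium [HA] = 0.2 − 6.31 × 10^-3 = 1.94 × 10^-1 M
Ka = [H+][A-]/[HA] = (6.31 × 10^-3)² / 1.94 × 10^-1 = 2.05 × 10^-4
pKa = -log(2.05 × 10^-4) = 3.69

pKa = 3.69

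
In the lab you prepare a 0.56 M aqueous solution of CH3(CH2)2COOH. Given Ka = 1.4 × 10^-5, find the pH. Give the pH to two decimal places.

pH = 2.55

CH3(CH2)2COOH ⇌ CH3(CH2)2COO- + H+
Ka = x²/(0.56 − x) = 1.4 × 10^-5
Since Ka ≪ C₀, x ≈ √(Ka·C₀) = 2.80 × 10^-3 M.
pH = −log[H+] = −log(2.80 × 10^-3) = 2.55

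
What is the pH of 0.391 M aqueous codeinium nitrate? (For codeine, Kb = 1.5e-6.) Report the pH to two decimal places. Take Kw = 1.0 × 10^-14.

C18H22NO3+ is the conjugate acid of the weak base C18H21NO3.
Ka = Kw/Kb = 1.0×10^-14 / 1.5 × 10^-6 = 6.67 × 10^-9
Ka = [H+]²/(0.391 − [H+]) = 6.67 × 10^-9
Assume [H+] ≪ 0.391: [H+] ≈ √(6.67 × 10^-9 × 0.391) = 5.11 × 10^-5 M
pH = −log(5.11 × 10^-5) = 4.29

pH = 4.29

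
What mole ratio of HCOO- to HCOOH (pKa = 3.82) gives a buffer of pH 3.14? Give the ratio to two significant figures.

pH = pKa + log(r) ⇒ log(r) = 3.14 − 3.82 = -0.68
r = [HCOO-]/[HCOOH] = 10^(-0.68) = 0.209

ratio = 0.21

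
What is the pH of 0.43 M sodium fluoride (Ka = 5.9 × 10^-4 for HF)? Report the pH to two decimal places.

F- is the conjugate base of the weak acid HF.
Kb = Kw/Ka = 1.0×10^-14 / 5.9 × 10^-4 = 1.69 × 10^-11
Let x = [OH-] at equilibrium. Kb = x²/(0.43 − x).
Since Kb ≪ C₀, x ≈ √(Kb·C₀) = 2.70 × 10^-6 M.
(x/C₀ = 0.00063% < 5%, so the approximation holds.)
pOH = −log(2.70 × 10^-6) = 5.57; pH = 14.00 − 5.57 = 8.43

pH = 8.43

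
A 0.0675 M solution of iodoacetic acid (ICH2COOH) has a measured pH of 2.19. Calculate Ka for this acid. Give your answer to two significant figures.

Ka = 6.8 × 10^-4

[H+] = 10^(-2.19) = 6.46 × 10^-3 M
At equilibrium [HA] = 0.0675 − 6.46 × 10^-3 = 6.10 × 10^-2 M
Ka = [H+][A-]/[HA] = (6.46 × 10^-3)² / 6.10 × 10^-2 = 6.8 × 10^-4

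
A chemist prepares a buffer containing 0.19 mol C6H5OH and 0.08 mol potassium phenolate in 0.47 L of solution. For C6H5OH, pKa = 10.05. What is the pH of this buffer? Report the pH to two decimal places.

pH = 9.67

Using pH = pKa + log([base]/[acid]) with [base]/[acid] = 0.08/0.19:
pH = 10.05 + (-0.376) = 9.67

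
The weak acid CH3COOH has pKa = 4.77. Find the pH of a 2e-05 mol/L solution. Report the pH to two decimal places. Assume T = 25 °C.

CH3COOH ⇌ CH3COO- + H+
Ka = 10^(−4.77) = 1.70 × 10^-5
From the ICE table, Ka = [H+]²/(2e-05 − [H+]) = 1.70 × 10^-5.
Here C₀/Ka ≈ 1.18, so the small-[H+] approximation fails. Use the quadratic:
[H+] = (−Ka + √(Ka² + 4·Ka·C₀))/2 = 1.18 × 10^-5 M
pH = −log(1.18 × 10^-5) = 4.93

pH = 4.93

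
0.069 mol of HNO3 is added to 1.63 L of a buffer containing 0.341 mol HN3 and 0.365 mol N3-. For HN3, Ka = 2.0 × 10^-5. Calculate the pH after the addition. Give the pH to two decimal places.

After neutralization: n(HN3) = 0.41 mol, n(N3-) = 0.296 mol.
pKa = −log(2.0 × 10^-5) = 4.699
pH = pKa + log(n_N3-/n_HN3) = 4.699 + log(0.296/0.41) = 4.699 + (-0.141)

pH = 4.56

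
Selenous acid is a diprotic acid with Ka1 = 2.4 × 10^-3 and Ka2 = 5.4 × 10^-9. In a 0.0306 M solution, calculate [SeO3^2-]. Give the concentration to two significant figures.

5.4 × 10^-9 M

First ionization gives [H+] ≈ [HSeO3-] = 7.45 × 10^-3 M.
Second step: Ka2 = [H+][SeO3^2-]/[HSeO3-] ≈ [SeO3^2-] (since [H+] ≈ [HSeO3-]).
So [SeO3^2-] ≈ Ka2.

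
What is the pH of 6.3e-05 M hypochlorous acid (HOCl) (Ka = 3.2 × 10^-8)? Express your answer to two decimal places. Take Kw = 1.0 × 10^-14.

pH = 5.85

HOCl ⇌ OCl- + H+
Ka = [H+]²/(6.3e-05 − [H+]) = 3.2 × 10^-8
Neglecting [H+] in the denominator: [H+] = √(3.2 × 10^-8 × 6.3e-05) = 1.42 × 10^-6 M
([H+]/C₀ = 2.3% < 5%, so the approximation holds.)
pH = −log(1.42 × 10^-6) = 5.85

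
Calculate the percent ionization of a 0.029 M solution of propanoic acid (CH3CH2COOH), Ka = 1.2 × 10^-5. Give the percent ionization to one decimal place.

CH3CH2COOH ⇌ CH3CH2COO- + H+; let x = [H+] at equilibrium.
x ≈ √(Ka·C₀) = √(1.2 × 10^-5 × 0.029) = 5.90 × 10^-4 M
Fraction ionized = 5.90 × 10^-4 / 0.029 = 0.0203 → 2.0%

2.0%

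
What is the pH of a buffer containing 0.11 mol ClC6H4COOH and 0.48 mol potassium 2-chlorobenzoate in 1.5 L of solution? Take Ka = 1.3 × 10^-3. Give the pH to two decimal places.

pH = 3.53

pKa = −log(1.3 × 10^-3) = 2.886
Using pH = pKa + log([base]/[acid]) with [base]/[acid] = 0.48/0.11:
pH = 2.886 + (+0.640) = 3.53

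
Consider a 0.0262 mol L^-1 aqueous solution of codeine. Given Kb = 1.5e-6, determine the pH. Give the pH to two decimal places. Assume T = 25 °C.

pH = 10.30

C18H21NO3 + H2O ⇌ C18H22NO3+ + OH-
Kb = [OH-]²/(0.0262 − [OH-]) = 1.5 × 10^-6
Since Kb ≪ C₀, [OH-] ≈ √(Kb·C₀) = 1.98 × 10^-4 M.
([OH-]/C₀ = 0.76% < 5%, so the approximation holds.)
pOH = −log(1.98 × 10^-4) = 3.70; pH = 14.00 − 3.70 = 10.30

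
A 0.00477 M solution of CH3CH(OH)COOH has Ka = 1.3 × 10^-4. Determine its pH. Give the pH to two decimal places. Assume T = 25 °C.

pH = 3.14

CH3CH(OH)COOH ⇌ CH3CH(OH)COO- + H+
Ka = [H+]²/(0.00477 − [H+]) = 1.3 × 10^-4
The 5% rule fails; solving [H+]² + Ka·[H+] − Ka·C₀ = 0 exactly:
[H+] = [−0.00013 + √(0.00013² + 2.48e-06)]/2 = 7.25 × 10^-4 M
pH = −log[H+] = −log(7.25 × 10^-4) = 3.14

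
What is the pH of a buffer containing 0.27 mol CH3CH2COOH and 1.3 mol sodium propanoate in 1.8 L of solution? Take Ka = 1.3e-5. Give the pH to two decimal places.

pKa = −log(1.3 × 10^-5) = 4.886
Henderson–Hasselbalch: pH = pKa + log([CH3CH2COO-]/[CH3CH2COOH]) = 4.886 + log(1.3/0.27)
pH = 4.886 + (+0.683) = 5.57

pH = 5.57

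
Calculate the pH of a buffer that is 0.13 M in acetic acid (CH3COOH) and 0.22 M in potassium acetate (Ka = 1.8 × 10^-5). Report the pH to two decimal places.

pKa = −log(1.8 × 10^-5) = 4.745
pH = pKa + log([A⁻]/[HA]) = 4.745 + log(0.22/0.13)
pH = 4.745 + (+0.228) = 4.97

pH = 4.97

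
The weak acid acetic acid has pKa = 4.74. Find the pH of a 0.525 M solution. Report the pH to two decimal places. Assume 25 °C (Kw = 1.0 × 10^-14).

pH = 2.51

CH3COOH ⇌ CH3COO- + H+
Ka = 10^(−4.74) = 1.82 × 10^-5
Ka = x²/(0.525 − x) = 1.82 × 10^-5
Assume x ≪ 0.525: x ≈ √(1.82 × 10^-5 × 0.525) = 3.09 × 10^-3 M
pH = −log(3.09 × 10^-3) = 2.51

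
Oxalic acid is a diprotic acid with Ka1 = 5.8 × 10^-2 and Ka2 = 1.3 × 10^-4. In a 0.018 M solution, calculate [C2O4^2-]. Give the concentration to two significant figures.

1.3 × 10^-4 M

First ionization gives [H+] ≈ [HC2O4-] = 1.44 × 10^-2 M.
Second step: Ka2 = [H+][C2O4^2-]/[HC2O4-] ≈ [C2O4^2-] (since [H+] ≈ [HC2O4-]).
So [C2O4^2-] ≈ Ka2.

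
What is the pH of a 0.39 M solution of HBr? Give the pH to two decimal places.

HBr is a strong acid and dissociates completely, so [H+] = 0.39 M.
pH = -log(0.39) = 0.41

pH = 0.41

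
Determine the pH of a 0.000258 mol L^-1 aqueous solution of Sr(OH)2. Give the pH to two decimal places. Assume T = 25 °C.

pH = 10.71

Sr(OH)2 is a strong base (each formula unit releases 2 OH-); [OH-] = 0.000516 M.
pOH = -log(0.000516) = 3.29
pH = 14.00 - 3.29 = 10.71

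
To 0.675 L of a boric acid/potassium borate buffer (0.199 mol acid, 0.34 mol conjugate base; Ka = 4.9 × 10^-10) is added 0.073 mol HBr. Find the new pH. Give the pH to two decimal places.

After neutralization: n(B(OH)3) = 0.272 mol, n(B(OH)4-) = 0.267 mol.
pKa = −log(4.9 × 10^-10) = 9.310
Henderson–Hasselbalch with mole ratio 0.267/0.272: pH = 9.310 + (-0.008)

pH = 9.30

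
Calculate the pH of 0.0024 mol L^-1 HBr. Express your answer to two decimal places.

pH = 2.62

HBr is a strong acid and dissociates completely, so [H+] = 0.0024 M.
pH = -log(0.0024) = 2.62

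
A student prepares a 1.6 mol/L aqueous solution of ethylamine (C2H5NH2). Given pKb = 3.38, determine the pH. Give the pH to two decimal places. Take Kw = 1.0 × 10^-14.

C2H5NH2 + H2O ⇌ C2H5NH3+ + OH-
Kb = 10^(−3.38) = 4.17 × 10^-4
From the ICE table, Kb = x²/(1.6 − x) = 4.17 × 10^-4.
Neglecting x in the denominator: x = √(4.17 × 10^-4 × 1.6) = 2.58 × 10^-2 M
(x/C₀ = 1.6% < 5%, so the approximation holds.)
pOH = 1.59, so pH = 14.00 − pOH = 12.41

pH = 12.41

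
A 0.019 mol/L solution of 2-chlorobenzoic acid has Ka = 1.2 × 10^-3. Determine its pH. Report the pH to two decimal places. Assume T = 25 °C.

pH = 2.38

ClC6H4COOH ⇌ ClC6H4COO- + H+
From the ICE table, Ka = [H+]²/(0.019 − [H+]) = 1.2 × 10^-3.
Here C₀/Ka ≈ 15.8, so the small-[H+] approximation fails. Use the quadratic:
[H+] = [−0.0012 + √(0.0012² + 9.12e-05)]/2 = 4.21 × 10^-3 M
pH = −log[H+] = −log(4.21 × 10^-3) = 2.38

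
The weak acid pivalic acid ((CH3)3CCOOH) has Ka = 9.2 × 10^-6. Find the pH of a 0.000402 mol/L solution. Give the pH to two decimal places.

pH = 4.25

(CH3)3CCOOH ⇌ (CH3)3CCOO- + H+
Ka = [H+]²/(0.000402 − [H+]) = 9.2 × 10^-6
Here C₀/Ka ≈ 43.7, so the small-[H+] approximation fails. Use the quadratic:
[H+] = (−Ka + √(Ka² + 4·Ka·C₀))/2 = 5.64 × 10^-5 M
pH = −log(5.64 × 10^-5) = 4.25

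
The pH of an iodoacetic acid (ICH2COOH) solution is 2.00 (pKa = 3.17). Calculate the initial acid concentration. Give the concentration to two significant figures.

[H+] = 10^(-2.00) = 1.00 × 10^-2 M = x
Ka = 10^(−3.17) = 6.76 × 10^-4
Ka = x²/(C₀ − x) ⇒ C₀ = x + x²/Ka
C₀ = 1.00 × 10^-2 + (1.00 × 10^-2)²/(6.76 × 10^-4) = 1.58 × 10^-1 M

C₀ = 1.6 × 10^-1 M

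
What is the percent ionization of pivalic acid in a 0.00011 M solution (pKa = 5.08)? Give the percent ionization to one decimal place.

(CH3)3CCOOH ⇌ (CH3)3CCOO- + H+; let x = [H+] at equilibrium.
Ka = 10^(−5.08) = 8.32 × 10^-6
Solve x² + 8.32e-06x − 9.15e-10 = 0 → x = 2.64 × 10^-5 M
Fraction ionized = 2.64 × 10^-5 / 0.00011 = 0.2400 → 24.0%

24.0%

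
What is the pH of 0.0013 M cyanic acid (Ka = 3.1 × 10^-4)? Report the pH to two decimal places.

HOCN ⇌ OCN- + H+
Ka = [H+]²/(0.0013 − [H+]) = 3.1 × 10^-4
[H+] is not negligible relative to C₀; solve [H+]² + 0.00031·[H+] − 4.03e-07 = 0.
[H+] = [−0.00031 + √(0.00031² + 1.61e-06)]/2 = 4.98 × 10^-4 M
pH = −log(4.98 × 10^-4) = 3.30

pH = 3.30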